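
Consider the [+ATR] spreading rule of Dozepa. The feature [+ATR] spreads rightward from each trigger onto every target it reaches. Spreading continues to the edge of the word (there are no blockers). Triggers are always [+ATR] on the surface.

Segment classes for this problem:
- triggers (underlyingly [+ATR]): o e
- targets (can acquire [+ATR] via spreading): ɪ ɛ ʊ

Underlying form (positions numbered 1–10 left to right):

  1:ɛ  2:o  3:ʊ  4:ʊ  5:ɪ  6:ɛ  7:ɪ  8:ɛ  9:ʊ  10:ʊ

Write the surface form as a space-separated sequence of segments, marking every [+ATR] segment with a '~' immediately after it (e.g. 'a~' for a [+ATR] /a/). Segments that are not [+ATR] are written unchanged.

From /o/ at 2 rightward: 3 /ʊ/ → [+ATR]; 4 /ʊ/ → [+ATR]; 5 /ɪ/ → [+ATR]; 6 /ɛ/ → [+ATR]; 7 /ɪ/ → [+ATR]; 8 /ɛ/ → [+ATR]; 9 /ʊ/ → [+ATR]; 10 /ʊ/ → [+ATR]; word edge.
Target with no active source: position 1 stays [-ATR].
[+ATR] positions on the surface: 2 3 4 5 6 7 8 9 10.

ɛ o~ ʊ~ ʊ~ ɪ~ ɛ~ ɪ~ ɛ~ ʊ~ ʊ~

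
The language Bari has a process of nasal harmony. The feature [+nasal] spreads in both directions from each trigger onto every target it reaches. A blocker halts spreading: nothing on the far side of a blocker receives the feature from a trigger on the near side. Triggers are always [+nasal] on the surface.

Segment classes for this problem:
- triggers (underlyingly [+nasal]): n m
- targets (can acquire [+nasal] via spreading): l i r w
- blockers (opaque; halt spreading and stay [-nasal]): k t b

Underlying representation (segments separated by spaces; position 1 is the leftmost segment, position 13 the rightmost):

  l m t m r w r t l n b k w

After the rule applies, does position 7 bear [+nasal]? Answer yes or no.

From /m/ at 2 rightward: 3 /t/ blocks.
From /m/ at 2 leftward: 1 /l/ → [+nasal]; word edge.
From /m/ at 4 rightward: 5 /r/ → [+nasal]; 6 /w/ → [+nasal]; 7 /r/ → [+nasal]; 8 /t/ blocks.
From /m/ at 4 leftward: 3 /t/ blocks.
From /n/ at 10 rightward: 11 /b/ blocks.
From /n/ at 10 leftward: 9 /l/ → [+nasal]; 8 /t/ blocks.
Target with no active source: position 13 stays [-nasal].
[+nasal] positions on the surface: 1 2 4 5 6 7 9 10.

yes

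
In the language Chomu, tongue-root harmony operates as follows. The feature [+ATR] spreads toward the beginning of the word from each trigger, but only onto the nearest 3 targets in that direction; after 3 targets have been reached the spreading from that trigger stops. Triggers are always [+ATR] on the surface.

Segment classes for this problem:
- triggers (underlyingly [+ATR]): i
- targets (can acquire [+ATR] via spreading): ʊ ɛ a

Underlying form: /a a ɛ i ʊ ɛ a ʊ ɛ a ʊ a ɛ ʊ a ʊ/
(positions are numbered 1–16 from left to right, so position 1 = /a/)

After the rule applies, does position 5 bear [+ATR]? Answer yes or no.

From /i/ at 4 leftward: 3 /ɛ/ → [+ATR]; 2 /a/ → [+ATR]; 1 /a/ → [+ATR]; bound reached.
Targets with no active source: positions 5 6 7 8 9 10 11 12 13 14 15 16 stay [-ATR].
[+ATR] positions on the surface: 1 2 3 4.

no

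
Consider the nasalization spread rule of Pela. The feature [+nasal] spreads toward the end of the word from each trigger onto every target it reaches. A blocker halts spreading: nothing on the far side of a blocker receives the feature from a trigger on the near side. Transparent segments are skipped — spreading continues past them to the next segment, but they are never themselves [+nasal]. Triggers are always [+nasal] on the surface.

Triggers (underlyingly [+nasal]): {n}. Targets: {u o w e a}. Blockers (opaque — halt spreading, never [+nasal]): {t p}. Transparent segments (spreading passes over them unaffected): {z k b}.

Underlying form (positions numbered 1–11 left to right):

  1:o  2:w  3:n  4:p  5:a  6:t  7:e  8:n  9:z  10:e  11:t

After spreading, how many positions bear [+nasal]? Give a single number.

From /n/ at 3 rightward: 4 /p/ blocks.
From /n/ at 8 rightward: 9 /z/ transparent; 10 /e/ → [+nasal]; 11 /t/ blocks.
Targets with no active source: positions 1 2 5 7 stay [-nasal].
[+nasal] positions on the surface: 3 8 10.

3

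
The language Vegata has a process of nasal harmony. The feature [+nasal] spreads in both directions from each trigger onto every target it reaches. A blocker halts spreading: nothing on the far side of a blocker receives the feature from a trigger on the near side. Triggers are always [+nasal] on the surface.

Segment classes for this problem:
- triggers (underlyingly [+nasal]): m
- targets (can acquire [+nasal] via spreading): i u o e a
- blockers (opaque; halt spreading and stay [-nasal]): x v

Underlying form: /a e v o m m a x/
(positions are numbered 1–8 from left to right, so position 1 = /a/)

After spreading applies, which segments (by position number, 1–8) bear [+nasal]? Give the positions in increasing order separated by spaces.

4 5 6 7

From /m/ at 5 rightward: 6 /m/ is itself a trigger — this domain ends here.
From /m/ at 5 leftward: 4 /o/ → [+nasal]; 3 /v/ blocks.
From /m/ at 6 rightward: 7 /a/ → [+nasal]; 8 /x/ blocks.
From /m/ at 6 leftward: 5 /m/ is itself a trigger — this domain ends here.
Targets with no active source: positions 1 2 stay [-nasal].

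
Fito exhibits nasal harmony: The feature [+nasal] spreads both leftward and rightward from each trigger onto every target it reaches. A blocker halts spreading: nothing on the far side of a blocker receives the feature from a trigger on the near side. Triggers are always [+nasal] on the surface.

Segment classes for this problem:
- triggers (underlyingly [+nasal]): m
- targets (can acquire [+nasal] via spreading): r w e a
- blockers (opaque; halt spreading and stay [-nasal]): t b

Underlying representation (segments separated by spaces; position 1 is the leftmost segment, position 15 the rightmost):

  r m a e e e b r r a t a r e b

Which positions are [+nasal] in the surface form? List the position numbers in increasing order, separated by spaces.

1 2 3 4 5 6

From /m/ at 2 rightward: 3 /a/ → [+nasal]; 4 /e/ → [+nasal]; 5 /e/ → [+nasal]; 6 /e/ → [+nasal]; 7 /b/ blocks.
From /m/ at 2 leftward: 1 /r/ → [+nasal]; word edge.
Targets with no active source: positions 8 9 10 12 13 14 stay [-nasal].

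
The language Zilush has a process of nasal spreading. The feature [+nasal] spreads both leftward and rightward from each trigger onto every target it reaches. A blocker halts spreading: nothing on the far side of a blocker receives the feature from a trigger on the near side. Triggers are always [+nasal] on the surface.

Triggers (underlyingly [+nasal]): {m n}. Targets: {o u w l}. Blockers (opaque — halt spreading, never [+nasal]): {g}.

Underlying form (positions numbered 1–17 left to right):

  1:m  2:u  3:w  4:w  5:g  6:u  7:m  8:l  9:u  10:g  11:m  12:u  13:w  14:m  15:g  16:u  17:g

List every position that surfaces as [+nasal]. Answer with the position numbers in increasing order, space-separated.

1 2 3 4 6 7 8 9 11 12 13 14

From /m/ at 1 rightward: 2 /u/ → [+nasal]; 3 /w/ → [+nasal]; 4 /w/ → [+nasal]; 5 /g/ blocks.
From /m/ at 1 leftward: word edge.
From /m/ at 7 rightward: 8 /l/ → [+nasal]; 9 /u/ → [+nasal]; 10 /g/ blocks.
From /m/ at 7 leftward: 6 /u/ → [+nasal]; 5 /g/ blocks.
From /m/ at 11 rightward: 12 /u/ → [+nasal]; 13 /w/ → [+nasal]; 14 /m/ is itself a trigger — this domain ends here.
From /m/ at 11 leftward: 10 /g/ blocks.
From /m/ at 14 rightward: 15 /g/ blocks.
From /m/ at 14 leftward: 13 /w/ → [+nasal]; 12 /u/ → [+nasal]; 11 /m/ is itself a trigger — this domain ends here.
Target with no active source: position 16 stays [-nasal].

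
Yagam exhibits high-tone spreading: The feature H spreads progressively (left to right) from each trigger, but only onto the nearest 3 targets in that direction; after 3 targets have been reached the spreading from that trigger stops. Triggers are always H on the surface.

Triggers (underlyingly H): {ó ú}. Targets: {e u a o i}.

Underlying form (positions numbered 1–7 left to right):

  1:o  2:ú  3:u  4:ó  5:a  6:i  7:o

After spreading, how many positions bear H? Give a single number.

6

From /ú/ at 2 rightward: 3 /u/ → H; 4 /ó/ is itself a trigger — this domain ends here.
From /ó/ at 4 rightward: 5 /a/ → H; 6 /i/ → H; 7 /o/ → H; bound reached.
Target with no active source: position 1 stays [-high tone].
H positions on the surface: 2 3 4 5 6 7.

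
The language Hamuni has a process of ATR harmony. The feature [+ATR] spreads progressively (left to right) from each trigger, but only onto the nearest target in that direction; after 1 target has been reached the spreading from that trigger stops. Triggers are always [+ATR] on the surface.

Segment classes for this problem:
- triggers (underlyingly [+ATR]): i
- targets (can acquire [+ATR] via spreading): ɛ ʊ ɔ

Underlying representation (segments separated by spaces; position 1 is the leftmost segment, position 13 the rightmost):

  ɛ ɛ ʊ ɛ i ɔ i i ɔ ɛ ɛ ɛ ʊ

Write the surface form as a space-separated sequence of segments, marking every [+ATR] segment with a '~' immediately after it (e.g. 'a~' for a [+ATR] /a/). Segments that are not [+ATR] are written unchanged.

ɛ ɛ ʊ ɛ i~ ɔ~ i~ i~ ɔ~ ɛ ɛ ɛ ʊ

From /i/ at 5 rightward: 6 /ɔ/ → [+ATR]; bound reached.
From /i/ at 7 rightward: 8 /i/ is itself a trigger — this domain ends here.
From /i/ at 8 rightward: 9 /ɔ/ → [+ATR]; bound reached.
Targets with no active source: positions 1 2 3 4 10 11 12 13 stay [-ATR].
[+ATR] positions on the surface: 5 6 7 8 9.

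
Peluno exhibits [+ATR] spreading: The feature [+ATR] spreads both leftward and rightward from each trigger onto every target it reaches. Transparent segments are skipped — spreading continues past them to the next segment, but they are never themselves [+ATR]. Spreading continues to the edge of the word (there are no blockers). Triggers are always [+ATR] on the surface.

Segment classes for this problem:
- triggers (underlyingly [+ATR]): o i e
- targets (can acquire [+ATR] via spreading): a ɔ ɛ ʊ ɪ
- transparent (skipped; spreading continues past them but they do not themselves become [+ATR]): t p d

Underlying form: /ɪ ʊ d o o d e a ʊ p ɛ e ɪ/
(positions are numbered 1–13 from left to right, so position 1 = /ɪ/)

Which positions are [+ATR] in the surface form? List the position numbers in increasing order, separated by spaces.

1 2 4 5 7 8 9 11 12 13

From /o/ at 4 rightward: 5 /o/ is itself a trigger — this domain ends here.
From /o/ at 4 leftward: 3 /d/ transparent; 2 /ʊ/ → [+ATR]; 1 /ɪ/ → [+ATR]; word edge.
From /o/ at 5 rightward: 6 /d/ transparent; 7 /e/ is itself a trigger — this domain ends here.
From /o/ at 5 leftward: 4 /o/ is itself a trigger — this domain ends here.
From /e/ at 7 rightward: 8 /a/ → [+ATR]; 9 /ʊ/ → [+ATR]; 10 /p/ transparent; 11 /ɛ/ → [+ATR]; 12 /e/ is itself a trigger — this domain ends here.
From /e/ at 7 leftward: 6 /d/ transparent; 5 /o/ is itself a trigger — this domain ends here.
From /e/ at 12 rightward: 13 /ɪ/ → [+ATR]; word edge.
From /e/ at 12 leftward: 11 /ɛ/ → [+ATR]; 10 /p/ transparent; 9 /ʊ/ → [+ATR]; 8 /a/ → [+ATR]; 7 /e/ is itself a trigger — this domain ends here.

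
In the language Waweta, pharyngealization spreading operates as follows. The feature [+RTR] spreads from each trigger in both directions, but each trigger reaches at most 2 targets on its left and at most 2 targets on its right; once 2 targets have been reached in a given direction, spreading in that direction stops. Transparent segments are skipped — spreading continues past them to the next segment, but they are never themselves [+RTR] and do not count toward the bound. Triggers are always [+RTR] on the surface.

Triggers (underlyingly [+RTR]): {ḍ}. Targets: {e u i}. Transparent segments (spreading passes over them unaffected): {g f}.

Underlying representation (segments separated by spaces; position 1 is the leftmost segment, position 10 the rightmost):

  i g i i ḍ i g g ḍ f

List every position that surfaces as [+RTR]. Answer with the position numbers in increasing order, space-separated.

From /ḍ/ at 5 rightward: 6 /i/ → [+RTR]; 7 /g/ transparent; 8 /g/ transparent; 9 /ḍ/ is itself a trigger — this domain ends here.
From /ḍ/ at 5 leftward: 4 /i/ → [+RTR]; 3 /i/ → [+RTR]; bound reached.
From /ḍ/ at 9 rightward: 10 /f/ transparent; word edge.
From /ḍ/ at 9 leftward: 8 /g/ transparent; 7 /g/ transparent; 6 /i/ → [+RTR]; 5 /ḍ/ is itself a trigger — this domain ends here.
Target with no active source: position 1 stays [-emphatic].

3 4 5 6 9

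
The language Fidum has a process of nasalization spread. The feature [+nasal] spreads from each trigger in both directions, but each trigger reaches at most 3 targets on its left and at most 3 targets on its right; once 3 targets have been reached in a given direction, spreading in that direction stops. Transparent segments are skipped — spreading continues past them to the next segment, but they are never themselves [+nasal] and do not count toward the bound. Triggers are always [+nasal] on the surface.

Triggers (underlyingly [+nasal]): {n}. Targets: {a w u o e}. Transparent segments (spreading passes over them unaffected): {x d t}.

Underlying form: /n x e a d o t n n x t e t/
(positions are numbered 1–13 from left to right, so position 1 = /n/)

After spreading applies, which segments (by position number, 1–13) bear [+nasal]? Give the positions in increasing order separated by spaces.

1 3 4 6 8 9 12

From /n/ at 1 rightward: 2 /x/ transparent; 3 /e/ → [+nasal]; 4 /a/ → [+nasal]; 5 /d/ transparent; 6 /o/ → [+nasal]; bound reached.
From /n/ at 1 leftward: word edge.
From /n/ at 8 rightward: 9 /n/ is itself a trigger — this domain ends here.
From /n/ at 8 leftward: 7 /t/ transparent; 6 /o/ → [+nasal]; 5 /d/ transparent; 4 /a/ → [+nasal]; 3 /e/ → [+nasal]; bound reached.
From /n/ at 9 rightward: 10 /x/ transparent; 11 /t/ transparent; 12 /e/ → [+nasal]; 13 /t/ transparent; word edge.
From /n/ at 9 leftward: 8 /n/ is itself a trigger — this domain ends here.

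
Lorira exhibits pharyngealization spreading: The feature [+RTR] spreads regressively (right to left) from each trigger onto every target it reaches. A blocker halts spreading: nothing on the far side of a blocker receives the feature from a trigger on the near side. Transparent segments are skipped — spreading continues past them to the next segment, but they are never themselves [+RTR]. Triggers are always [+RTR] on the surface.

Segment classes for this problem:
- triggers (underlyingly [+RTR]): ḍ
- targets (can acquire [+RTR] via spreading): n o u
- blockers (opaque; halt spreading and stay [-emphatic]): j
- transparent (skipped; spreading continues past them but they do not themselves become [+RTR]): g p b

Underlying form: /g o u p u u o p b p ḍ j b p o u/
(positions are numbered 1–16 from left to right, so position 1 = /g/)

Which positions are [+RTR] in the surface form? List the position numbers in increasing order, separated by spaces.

2 3 5 6 7 11

From /ḍ/ at 11 leftward: 10 /p/ transparent; 9 /b/ transparent; 8 /p/ transparent; 7 /o/ → [+RTR]; 6 /u/ → [+RTR]; 5 /u/ → [+RTR]; 4 /p/ transparent; 3 /u/ → [+RTR]; 2 /o/ → [+RTR]; 1 /g/ transparent; word edge.
Targets with no active source: positions 15 16 stay [-emphatic].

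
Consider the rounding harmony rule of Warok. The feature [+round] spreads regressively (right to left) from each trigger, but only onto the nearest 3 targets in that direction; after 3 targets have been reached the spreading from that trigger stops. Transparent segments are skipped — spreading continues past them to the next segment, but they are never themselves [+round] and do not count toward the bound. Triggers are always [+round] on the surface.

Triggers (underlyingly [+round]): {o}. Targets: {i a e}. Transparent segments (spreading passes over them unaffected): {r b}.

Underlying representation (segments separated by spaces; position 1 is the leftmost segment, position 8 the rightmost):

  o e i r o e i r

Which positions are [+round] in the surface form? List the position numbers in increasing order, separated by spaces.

1 2 3 5

From /o/ at 1 leftward: word edge.
From /o/ at 5 leftward: 4 /r/ transparent; 3 /i/ → [+round]; 2 /e/ → [+round]; 1 /o/ is itself a trigger — this domain ends here.
Targets with no active source: positions 6 7 stay [-round].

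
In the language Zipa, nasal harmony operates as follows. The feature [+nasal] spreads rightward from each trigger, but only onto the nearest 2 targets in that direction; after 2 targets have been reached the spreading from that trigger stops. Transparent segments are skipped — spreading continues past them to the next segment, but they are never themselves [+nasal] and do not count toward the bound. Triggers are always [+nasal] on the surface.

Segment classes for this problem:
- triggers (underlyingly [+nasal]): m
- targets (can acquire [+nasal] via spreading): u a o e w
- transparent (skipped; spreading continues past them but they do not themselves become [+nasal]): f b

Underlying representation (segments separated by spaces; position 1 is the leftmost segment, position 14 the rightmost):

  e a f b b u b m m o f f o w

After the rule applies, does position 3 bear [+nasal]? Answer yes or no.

no

From /m/ at 8 rightward: 9 /m/ is itself a trigger — this domain ends here.
From /m/ at 9 rightward: 10 /o/ → [+nasal]; 11 /f/ transparent; 12 /f/ transparent; 13 /o/ → [+nasal]; bound reached.
Targets with no active source: positions 1 2 6 14 stay [-nasal].
[+nasal] positions on the surface: 8 9 10 13.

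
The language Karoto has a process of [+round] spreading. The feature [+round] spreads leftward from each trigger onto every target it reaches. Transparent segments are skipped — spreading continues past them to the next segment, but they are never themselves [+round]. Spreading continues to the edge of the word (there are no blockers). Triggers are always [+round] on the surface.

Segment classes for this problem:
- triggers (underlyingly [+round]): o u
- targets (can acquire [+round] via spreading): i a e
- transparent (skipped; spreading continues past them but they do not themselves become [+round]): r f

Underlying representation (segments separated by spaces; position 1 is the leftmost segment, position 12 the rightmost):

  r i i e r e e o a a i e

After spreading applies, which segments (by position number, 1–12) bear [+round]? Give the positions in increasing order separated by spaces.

2 3 4 6 7 8

From /o/ at 8 leftward: 7 /e/ → [+round]; 6 /e/ → [+round]; 5 /r/ transparent; 4 /e/ → [+round]; 3 /i/ → [+round]; 2 /i/ → [+round]; 1 /r/ transparent; word edge.
Targets with no active source: positions 9 10 11 12 stay [-round].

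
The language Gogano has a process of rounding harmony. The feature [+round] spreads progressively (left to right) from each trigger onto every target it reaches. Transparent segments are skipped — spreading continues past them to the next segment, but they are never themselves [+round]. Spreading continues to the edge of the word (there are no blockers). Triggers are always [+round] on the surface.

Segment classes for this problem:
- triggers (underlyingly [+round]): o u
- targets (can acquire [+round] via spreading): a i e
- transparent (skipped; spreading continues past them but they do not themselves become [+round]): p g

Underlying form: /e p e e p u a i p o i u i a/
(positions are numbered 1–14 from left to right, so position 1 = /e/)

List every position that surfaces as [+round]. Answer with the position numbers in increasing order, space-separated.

6 7 8 10 11 12 13 14

From /u/ at 6 rightward: 7 /a/ → [+round]; 8 /i/ → [+round]; 9 /p/ transparent; 10 /o/ is itself a trigger — this domain ends here.
From /o/ at 10 rightward: 11 /i/ → [+round]; 12 /u/ is itself a trigger — this domain ends here.
From /u/ at 12 rightward: 13 /i/ → [+round]; 14 /a/ → [+round]; word edge.
Targets with no active source: positions 1 3 4 stay [-round].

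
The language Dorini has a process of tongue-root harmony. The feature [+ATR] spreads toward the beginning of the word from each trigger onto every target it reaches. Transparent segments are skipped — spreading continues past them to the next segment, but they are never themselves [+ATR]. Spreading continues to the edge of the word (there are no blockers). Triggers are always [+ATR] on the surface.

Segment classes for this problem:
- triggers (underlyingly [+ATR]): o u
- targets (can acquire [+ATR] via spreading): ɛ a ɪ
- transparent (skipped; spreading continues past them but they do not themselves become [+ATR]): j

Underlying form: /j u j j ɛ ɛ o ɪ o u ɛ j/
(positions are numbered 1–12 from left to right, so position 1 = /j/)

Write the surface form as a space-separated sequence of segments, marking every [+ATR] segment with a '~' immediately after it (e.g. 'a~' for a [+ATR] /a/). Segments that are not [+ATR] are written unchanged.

From /u/ at 2 leftward: 1 /j/ transparent; word edge.
From /o/ at 7 leftward: 6 /ɛ/ → [+ATR]; 5 /ɛ/ → [+ATR]; 4 /j/ transparent; 3 /j/ transparent; 2 /u/ is itself a trigger — this domain ends here.
From /o/ at 9 leftward: 8 /ɪ/ → [+ATR]; 7 /o/ is itself a trigger — this domain ends here.
From /u/ at 10 leftward: 9 /o/ is itself a trigger — this domain ends here.
Target with no active source: position 11 stays [-ATR].
[+ATR] positions on the surface: 2 5 6 7 8 9 10.

j u~ j j ɛ~ ɛ~ o~ ɪ~ o~ u~ ɛ j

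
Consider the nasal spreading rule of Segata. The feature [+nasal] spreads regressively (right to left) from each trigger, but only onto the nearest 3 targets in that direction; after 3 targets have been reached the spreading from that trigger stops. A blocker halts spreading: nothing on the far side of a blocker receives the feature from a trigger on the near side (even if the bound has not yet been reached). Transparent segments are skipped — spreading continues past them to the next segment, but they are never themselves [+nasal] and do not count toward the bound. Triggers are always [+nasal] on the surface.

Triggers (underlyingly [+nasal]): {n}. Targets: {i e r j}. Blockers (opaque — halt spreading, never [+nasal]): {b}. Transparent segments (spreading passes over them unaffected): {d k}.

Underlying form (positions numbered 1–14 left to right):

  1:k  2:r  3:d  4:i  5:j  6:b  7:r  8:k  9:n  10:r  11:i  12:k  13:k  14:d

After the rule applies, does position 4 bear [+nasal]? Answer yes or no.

From /n/ at 9 leftward: 8 /k/ transparent; 7 /r/ → [+nasal]; 6 /b/ blocks.
Targets with no active source: positions 2 4 5 10 11 stay [-nasal].
[+nasal] positions on the surface: 7 9.

no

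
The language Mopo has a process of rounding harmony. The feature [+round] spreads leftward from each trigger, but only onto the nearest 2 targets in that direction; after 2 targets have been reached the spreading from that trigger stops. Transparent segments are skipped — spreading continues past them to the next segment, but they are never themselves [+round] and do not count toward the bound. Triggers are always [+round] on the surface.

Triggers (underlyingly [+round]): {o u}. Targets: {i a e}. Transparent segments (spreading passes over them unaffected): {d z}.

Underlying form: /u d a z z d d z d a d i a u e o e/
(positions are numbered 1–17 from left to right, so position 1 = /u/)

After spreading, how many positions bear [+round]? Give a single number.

From /u/ at 1 leftward: word edge.
From /u/ at 14 leftward: 13 /a/ → [+round]; 12 /i/ → [+round]; bound reached.
From /o/ at 16 leftward: 15 /e/ → [+round]; 14 /u/ is itself a trigger — this domain ends here.
Targets with no active source: positions 3 10 17 stay [-round].
[+round] positions on the surface: 1 12 13 14 15 16.

6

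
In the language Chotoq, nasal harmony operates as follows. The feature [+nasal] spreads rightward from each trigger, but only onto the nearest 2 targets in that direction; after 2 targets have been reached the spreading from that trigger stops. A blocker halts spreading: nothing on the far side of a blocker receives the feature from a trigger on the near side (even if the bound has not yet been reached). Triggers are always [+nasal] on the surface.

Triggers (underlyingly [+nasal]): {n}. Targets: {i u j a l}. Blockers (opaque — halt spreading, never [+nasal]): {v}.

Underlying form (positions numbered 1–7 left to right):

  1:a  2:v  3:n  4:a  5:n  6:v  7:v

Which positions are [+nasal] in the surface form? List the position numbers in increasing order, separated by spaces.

3 4 5

From /n/ at 3 rightward: 4 /a/ → [+nasal]; 5 /n/ is itself a trigger — this domain ends here.
From /n/ at 5 rightward: 6 /v/ blocks.
Target with no active source: position 1 stays [-nasal].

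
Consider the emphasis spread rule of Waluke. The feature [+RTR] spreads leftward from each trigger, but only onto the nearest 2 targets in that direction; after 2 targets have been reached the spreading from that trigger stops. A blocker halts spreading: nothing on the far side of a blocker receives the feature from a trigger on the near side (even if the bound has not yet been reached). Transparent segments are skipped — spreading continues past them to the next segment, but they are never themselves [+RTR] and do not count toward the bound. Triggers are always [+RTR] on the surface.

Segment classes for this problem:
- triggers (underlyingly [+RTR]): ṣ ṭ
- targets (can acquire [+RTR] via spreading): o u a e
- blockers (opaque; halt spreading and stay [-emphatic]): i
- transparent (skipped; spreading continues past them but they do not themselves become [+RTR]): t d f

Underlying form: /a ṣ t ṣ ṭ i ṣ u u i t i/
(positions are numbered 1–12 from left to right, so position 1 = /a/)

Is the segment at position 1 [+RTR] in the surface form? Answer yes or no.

yes

From /ṣ/ at 2 leftward: 1 /a/ → [+RTR]; word edge.
From /ṣ/ at 4 leftward: 3 /t/ transparent; 2 /ṣ/ is itself a trigger — this domain ends here.
From /ṭ/ at 5 leftward: 4 /ṣ/ is itself a trigger — this domain ends here.
From /ṣ/ at 7 leftward: 6 /i/ blocks.
Targets with no active source: positions 8 9 stay [-emphatic].
[+RTR] positions on the surface: 1 2 4 5 7.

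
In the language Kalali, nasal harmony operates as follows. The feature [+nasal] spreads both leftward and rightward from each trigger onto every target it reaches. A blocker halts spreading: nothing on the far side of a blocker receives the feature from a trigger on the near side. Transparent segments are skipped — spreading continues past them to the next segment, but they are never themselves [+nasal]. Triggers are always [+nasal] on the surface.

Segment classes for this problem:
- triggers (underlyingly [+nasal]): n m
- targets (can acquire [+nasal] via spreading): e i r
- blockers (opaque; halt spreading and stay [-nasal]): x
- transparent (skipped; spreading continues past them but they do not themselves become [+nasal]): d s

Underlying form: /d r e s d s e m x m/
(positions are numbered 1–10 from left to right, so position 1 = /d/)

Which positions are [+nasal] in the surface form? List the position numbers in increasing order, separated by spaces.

From /m/ at 8 rightward: 9 /x/ blocks.
From /m/ at 8 leftward: 7 /e/ → [+nasal]; 6 /s/ transparent; 5 /d/ transparent; 4 /s/ transparent; 3 /e/ → [+nasal]; 2 /r/ → [+nasal]; 1 /d/ transparent; word edge.
From /m/ at 10 rightward: word edge.
From /m/ at 10 leftward: 9 /x/ blocks.

2 3 7 8 10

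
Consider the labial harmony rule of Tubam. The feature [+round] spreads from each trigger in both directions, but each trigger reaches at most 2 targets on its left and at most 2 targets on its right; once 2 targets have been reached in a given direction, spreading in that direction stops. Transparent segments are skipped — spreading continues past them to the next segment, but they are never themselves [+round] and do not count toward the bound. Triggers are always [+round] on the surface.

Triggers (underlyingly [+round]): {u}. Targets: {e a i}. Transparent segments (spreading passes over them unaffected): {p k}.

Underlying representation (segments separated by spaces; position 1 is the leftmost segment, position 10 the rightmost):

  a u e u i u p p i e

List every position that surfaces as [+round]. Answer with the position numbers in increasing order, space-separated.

1 2 3 4 5 6 9 10

From /u/ at 2 rightward: 3 /e/ → [+round]; 4 /u/ is itself a trigger — this domain ends here.
From /u/ at 2 leftward: 1 /a/ → [+round]; word edge.
From /u/ at 4 rightward: 5 /i/ → [+round]; 6 /u/ is itself a trigger — this domain ends here.
From /u/ at 4 leftward: 3 /e/ → [+round]; 2 /u/ is itself a trigger — this domain ends here.
From /u/ at 6 rightward: 7 /p/ transparent; 8 /p/ transparent; 9 /i/ → [+round]; 10 /e/ → [+round]; bound reached.
From /u/ at 6 leftward: 5 /i/ → [+round]; 4 /u/ is itself a trigger — this domain ends here.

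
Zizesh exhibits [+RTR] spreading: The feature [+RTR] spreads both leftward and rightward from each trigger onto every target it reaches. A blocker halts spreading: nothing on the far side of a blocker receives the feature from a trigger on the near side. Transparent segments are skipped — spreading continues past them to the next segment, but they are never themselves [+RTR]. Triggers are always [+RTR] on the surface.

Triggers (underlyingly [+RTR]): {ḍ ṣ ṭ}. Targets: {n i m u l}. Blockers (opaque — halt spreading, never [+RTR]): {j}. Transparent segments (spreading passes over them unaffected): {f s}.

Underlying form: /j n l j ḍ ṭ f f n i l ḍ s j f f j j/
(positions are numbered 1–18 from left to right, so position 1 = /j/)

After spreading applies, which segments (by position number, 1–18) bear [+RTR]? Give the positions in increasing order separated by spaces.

From /ḍ/ at 5 rightward: 6 /ṭ/ is itself a trigger — this domain ends here.
From /ḍ/ at 5 leftward: 4 /j/ blocks.
From /ṭ/ at 6 rightward: 7 /f/ transparent; 8 /f/ transparent; 9 /n/ → [+RTR]; 10 /i/ → [+RTR]; 11 /l/ → [+RTR]; 12 /ḍ/ is itself a trigger — this domain ends here.
From /ṭ/ at 6 leftward: 5 /ḍ/ is itself a trigger — this domain ends here.
From /ḍ/ at 12 rightward: 13 /s/ transparent; 14 /j/ blocks.
From /ḍ/ at 12 leftward: 11 /l/ → [+RTR]; 10 /i/ → [+RTR]; 9 /n/ → [+RTR]; 8 /f/ transparent; 7 /f/ transparent; 6 /ṭ/ is itself a trigger — this domain ends here.
Targets with no active source: positions 2 3 stay [-emphatic].

5 6 9 10 11 12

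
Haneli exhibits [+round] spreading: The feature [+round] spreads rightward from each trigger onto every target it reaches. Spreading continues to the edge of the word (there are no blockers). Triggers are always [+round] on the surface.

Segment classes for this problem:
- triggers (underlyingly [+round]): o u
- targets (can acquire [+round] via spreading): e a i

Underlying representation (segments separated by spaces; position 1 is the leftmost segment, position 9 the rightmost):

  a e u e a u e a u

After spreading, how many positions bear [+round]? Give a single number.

From /u/ at 3 rightward: 4 /e/ → [+round]; 5 /a/ → [+round]; 6 /u/ is itself a trigger — this domain ends here.
From /u/ at 6 rightward: 7 /e/ → [+round]; 8 /a/ → [+round]; 9 /u/ is itself a trigger — this domain ends here.
From /u/ at 9 rightward: word edge.
Targets with no active source: positions 1 2 stay [-round].
[+round] positions on the surface: 3 4 5 6 7 8 9.

7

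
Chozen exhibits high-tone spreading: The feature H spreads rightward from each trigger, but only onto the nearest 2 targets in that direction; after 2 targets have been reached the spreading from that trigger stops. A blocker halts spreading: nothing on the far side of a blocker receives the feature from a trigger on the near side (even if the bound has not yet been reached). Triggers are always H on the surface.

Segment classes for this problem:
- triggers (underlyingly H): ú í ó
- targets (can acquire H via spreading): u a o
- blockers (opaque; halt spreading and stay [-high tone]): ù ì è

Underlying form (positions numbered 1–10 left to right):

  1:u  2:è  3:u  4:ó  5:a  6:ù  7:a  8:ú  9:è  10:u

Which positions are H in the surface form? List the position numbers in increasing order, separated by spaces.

From /ó/ at 4 rightward: 5 /a/ → H; 6 /ù/ blocks.
From /ú/ at 8 rightward: 9 /è/ blocks.
Targets with no active source: positions 1 3 7 10 stay [-high tone].

4 5 8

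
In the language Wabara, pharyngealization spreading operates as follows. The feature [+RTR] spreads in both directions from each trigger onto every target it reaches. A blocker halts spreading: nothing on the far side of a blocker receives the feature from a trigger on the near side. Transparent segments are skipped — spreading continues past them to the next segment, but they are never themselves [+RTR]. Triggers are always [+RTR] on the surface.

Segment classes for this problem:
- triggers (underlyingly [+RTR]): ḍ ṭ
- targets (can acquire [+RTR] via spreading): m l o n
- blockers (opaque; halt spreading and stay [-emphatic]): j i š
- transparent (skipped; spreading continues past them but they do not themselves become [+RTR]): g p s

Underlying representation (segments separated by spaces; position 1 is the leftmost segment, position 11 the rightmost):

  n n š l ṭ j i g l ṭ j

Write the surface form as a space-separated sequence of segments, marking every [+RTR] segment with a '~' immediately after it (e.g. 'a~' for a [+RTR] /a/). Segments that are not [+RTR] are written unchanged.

From /ṭ/ at 5 rightward: 6 /j/ blocks.
From /ṭ/ at 5 leftward: 4 /l/ → [+RTR]; 3 /š/ blocks.
From /ṭ/ at 10 rightward: 11 /j/ blocks.
From /ṭ/ at 10 leftward: 9 /l/ → [+RTR]; 8 /g/ transparent; 7 /i/ blocks.
Targets with no active source: positions 1 2 stay [-emphatic].
[+RTR] positions on the surface: 4 5 9 10.

n n š l~ ṭ~ j i g l~ ṭ~ j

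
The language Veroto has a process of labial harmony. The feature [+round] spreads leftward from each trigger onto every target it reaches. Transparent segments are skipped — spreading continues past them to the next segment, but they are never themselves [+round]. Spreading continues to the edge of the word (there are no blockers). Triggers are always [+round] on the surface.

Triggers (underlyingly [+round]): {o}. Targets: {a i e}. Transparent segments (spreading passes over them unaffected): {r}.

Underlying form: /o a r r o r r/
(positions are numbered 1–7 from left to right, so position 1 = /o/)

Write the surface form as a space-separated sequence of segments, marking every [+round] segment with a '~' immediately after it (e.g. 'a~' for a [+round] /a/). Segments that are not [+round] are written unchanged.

o~ a~ r r o~ r r

From /o/ at 1 leftward: word edge.
From /o/ at 5 leftward: 4 /r/ transparent; 3 /r/ transparent; 2 /a/ → [+round]; 1 /o/ is itself a trigger — this domain ends here.
[+round] positions on the surface: 1 2 5.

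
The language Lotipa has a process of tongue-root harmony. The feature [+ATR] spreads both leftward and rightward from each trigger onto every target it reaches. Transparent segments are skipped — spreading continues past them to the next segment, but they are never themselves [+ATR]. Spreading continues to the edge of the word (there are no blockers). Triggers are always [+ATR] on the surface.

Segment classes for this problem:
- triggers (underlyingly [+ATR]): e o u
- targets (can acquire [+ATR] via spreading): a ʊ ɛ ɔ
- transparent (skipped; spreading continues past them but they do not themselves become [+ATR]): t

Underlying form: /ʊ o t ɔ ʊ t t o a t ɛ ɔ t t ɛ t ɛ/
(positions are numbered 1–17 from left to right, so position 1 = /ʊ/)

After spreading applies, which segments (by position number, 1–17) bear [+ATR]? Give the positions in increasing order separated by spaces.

1 2 4 5 8 9 11 12 15 17

From /o/ at 2 rightward: 3 /t/ transparent; 4 /ɔ/ → [+ATR]; 5 /ʊ/ → [+ATR]; 6 /t/ transparent; 7 /t/ transparent; 8 /o/ is itself a trigger — this domain ends here.
From /o/ at 2 leftward: 1 /ʊ/ → [+ATR]; word edge.
From /o/ at 8 rightward: 9 /a/ → [+ATR]; 10 /t/ transparent; 11 /ɛ/ → [+ATR]; 12 /ɔ/ → [+ATR]; 13 /t/ transparent; 14 /t/ transparent; 15 /ɛ/ → [+ATR]; 16 /t/ transparent; 17 /ɛ/ → [+ATR]; word edge.
From /o/ at 8 leftward: 7 /t/ transparent; 6 /t/ transparent; 5 /ʊ/ → [+ATR]; 4 /ɔ/ → [+ATR]; 3 /t/ transparent; 2 /o/ is itself a trigger — this domain ends here.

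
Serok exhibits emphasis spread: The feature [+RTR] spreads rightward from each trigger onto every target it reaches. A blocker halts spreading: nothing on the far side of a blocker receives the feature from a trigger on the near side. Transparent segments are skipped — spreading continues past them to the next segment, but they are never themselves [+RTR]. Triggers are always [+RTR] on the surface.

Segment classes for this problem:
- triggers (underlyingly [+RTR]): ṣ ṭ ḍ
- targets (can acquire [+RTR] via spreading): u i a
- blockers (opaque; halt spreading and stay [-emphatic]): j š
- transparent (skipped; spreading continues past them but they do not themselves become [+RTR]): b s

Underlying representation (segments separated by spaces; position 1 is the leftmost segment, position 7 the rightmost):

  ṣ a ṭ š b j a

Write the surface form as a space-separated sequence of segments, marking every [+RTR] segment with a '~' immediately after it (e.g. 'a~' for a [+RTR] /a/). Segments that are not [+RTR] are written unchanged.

From /ṣ/ at 1 rightward: 2 /a/ → [+RTR]; 3 /ṭ/ is itself a trigger — this domain ends here.
From /ṭ/ at 3 rightward: 4 /š/ blocks.
Target with no active source: position 7 stays [-emphatic].
[+RTR] positions on the surface: 1 2 3.

ṣ~ a~ ṭ~ š b j a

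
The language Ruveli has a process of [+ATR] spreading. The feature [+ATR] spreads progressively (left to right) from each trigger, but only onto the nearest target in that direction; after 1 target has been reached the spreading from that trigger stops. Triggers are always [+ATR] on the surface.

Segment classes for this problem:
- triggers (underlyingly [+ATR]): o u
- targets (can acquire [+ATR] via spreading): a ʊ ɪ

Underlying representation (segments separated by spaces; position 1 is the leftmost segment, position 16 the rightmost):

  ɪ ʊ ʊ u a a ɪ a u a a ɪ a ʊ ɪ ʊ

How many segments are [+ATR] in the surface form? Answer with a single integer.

From /u/ at 4 rightward: 5 /a/ → [+ATR]; bound reached.
From /u/ at 9 rightward: 10 /a/ → [+ATR]; bound reached.
Targets with no active source: positions 1 2 3 6 7 8 11 12 13 14 15 16 stay [-ATR].
[+ATR] positions on the surface: 4 5 9 10.

4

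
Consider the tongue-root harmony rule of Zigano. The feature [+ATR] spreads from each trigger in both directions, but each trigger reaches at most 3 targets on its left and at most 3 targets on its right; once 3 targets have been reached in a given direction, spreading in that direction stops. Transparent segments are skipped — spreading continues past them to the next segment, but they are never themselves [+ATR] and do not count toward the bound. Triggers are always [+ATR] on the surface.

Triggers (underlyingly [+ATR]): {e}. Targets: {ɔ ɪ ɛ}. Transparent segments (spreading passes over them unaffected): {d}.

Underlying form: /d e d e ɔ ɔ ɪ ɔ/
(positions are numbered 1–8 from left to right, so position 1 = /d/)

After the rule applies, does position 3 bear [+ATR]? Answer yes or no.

no

From /e/ at 2 rightward: 3 /d/ transparent; 4 /e/ is itself a trigger — this domain ends here.
From /e/ at 2 leftward: 1 /d/ transparent; word edge.
From /e/ at 4 rightward: 5 /ɔ/ → [+ATR]; 6 /ɔ/ → [+ATR]; 7 /ɪ/ → [+ATR]; bound reached.
From /e/ at 4 leftward: 3 /d/ transparent; 2 /e/ is itself a trigger — this domain ends here.
Target with no active source: position 8 stays [-ATR].
[+ATR] positions on the surface: 2 4 5 6 7.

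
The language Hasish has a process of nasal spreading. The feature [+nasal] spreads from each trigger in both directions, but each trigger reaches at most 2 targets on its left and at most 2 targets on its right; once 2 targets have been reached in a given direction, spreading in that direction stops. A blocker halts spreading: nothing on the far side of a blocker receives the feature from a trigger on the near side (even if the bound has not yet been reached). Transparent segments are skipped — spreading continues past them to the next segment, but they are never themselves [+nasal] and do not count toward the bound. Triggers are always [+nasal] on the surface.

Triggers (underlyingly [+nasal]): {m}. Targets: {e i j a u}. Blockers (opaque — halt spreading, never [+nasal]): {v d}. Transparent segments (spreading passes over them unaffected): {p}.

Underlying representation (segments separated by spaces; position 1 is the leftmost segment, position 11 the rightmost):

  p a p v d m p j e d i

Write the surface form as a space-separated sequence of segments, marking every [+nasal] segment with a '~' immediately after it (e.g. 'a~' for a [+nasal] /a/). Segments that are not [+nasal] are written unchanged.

From /m/ at 6 rightward: 7 /p/ transparent; 8 /j/ → [+nasal]; 9 /e/ → [+nasal]; bound reached.
From /m/ at 6 leftward: 5 /d/ blocks.
Targets with no active source: positions 2 11 stay [-nasal].
[+nasal] positions on the surface: 6 8 9.

p a p v d m~ p j~ e~ d i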